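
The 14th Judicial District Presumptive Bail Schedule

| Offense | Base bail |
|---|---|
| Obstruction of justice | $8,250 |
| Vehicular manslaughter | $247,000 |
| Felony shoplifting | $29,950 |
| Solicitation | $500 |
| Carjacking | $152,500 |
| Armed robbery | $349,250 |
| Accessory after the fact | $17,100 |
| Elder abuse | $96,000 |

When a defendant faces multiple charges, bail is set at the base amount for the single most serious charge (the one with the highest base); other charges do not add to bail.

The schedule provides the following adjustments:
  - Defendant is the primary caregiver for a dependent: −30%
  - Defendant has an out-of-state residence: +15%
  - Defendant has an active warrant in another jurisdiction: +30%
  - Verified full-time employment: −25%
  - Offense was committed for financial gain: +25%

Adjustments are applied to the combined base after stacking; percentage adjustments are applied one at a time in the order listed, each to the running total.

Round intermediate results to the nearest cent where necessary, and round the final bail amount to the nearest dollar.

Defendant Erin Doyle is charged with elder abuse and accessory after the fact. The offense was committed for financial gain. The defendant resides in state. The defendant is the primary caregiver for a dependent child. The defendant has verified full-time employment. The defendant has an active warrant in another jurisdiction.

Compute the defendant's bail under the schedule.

$81,900

Base amounts from the schedule: elder abuse $96,000; accessory after the fact $17,100.
Stacking rule: use the highest base only. Highest is elder abuse at $96,000. Combined base = $96,000.
Defendant is the primary caregiver for a dependent (−30%): $96,000 × 0.7 = $67,200.
Defendant has an active warrant in another jurisdiction (+30%): $67,200 × 1.3 = $87,360.
Verified full-time employment (−25%): $87,360 × 0.75 = $65,520.
Offense was committed for financial gain (+25%): $65,520 × 1.25 = $81,900.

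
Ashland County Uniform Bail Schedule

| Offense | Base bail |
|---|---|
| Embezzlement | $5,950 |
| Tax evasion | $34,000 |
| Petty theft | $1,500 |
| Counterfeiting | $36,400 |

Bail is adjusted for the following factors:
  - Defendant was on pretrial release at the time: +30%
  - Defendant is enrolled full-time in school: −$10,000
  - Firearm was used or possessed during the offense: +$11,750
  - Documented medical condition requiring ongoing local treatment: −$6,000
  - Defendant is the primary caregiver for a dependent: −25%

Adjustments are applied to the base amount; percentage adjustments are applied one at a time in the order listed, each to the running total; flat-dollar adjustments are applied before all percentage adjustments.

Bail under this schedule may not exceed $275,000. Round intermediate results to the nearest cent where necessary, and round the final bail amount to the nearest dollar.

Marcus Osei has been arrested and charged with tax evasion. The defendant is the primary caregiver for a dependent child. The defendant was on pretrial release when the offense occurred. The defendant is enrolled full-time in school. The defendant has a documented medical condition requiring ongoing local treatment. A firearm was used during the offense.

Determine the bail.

$29,006

Base amounts from the schedule: tax evasion $34,000.
Single charge. Combined base = $34,000.
Defendant is enrolled full-time in school (−$10,000 flat): $34,000 − $10,000 = $24,000.
Firearm was used or possessed during the offense (+$11,750 flat): $24,000 + $11,750 = $35,750.
Documented medical condition requiring ongoing local treatment (−$6,000 flat): $35,750 − $6,000 = $29,750.
Defendant was on pretrial release at the time (+30%): $29,750 × 1.3 = $38,675.
Defendant is the primary caregiver for a dependent (−25%): $38,675 × 0.75 = $29,006.25.
$29,006.25 is within the $275,000 maximum.
Rounded to the nearest dollar: $29,006.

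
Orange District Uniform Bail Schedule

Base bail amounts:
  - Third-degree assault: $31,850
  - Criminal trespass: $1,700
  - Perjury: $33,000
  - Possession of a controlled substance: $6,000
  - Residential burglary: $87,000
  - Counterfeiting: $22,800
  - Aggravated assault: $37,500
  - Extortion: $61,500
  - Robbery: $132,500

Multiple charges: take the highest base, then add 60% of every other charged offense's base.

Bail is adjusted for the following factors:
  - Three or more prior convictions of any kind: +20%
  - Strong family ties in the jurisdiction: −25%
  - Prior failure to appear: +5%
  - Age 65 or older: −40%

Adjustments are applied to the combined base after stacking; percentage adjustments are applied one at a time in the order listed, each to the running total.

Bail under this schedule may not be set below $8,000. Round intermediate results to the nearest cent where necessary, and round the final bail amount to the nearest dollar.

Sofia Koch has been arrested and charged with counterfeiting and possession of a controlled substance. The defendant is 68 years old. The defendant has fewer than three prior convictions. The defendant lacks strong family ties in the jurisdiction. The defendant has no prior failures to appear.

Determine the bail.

Base amounts from the schedule: counterfeiting $22,800; possession of a controlled substance $6,000.
Stacking rule: highest base plus 60% of each additional charge. Highest is counterfeiting at $22,800. Additional: $6,000 × 60% = $3,600. Combined base = $22,800 + $3,600 = $26,400.
Age 65 or older (−40%): $26,400 × 0.6 = $15,840.
$15,840 is at or above the $8,000 minimum.

$15,840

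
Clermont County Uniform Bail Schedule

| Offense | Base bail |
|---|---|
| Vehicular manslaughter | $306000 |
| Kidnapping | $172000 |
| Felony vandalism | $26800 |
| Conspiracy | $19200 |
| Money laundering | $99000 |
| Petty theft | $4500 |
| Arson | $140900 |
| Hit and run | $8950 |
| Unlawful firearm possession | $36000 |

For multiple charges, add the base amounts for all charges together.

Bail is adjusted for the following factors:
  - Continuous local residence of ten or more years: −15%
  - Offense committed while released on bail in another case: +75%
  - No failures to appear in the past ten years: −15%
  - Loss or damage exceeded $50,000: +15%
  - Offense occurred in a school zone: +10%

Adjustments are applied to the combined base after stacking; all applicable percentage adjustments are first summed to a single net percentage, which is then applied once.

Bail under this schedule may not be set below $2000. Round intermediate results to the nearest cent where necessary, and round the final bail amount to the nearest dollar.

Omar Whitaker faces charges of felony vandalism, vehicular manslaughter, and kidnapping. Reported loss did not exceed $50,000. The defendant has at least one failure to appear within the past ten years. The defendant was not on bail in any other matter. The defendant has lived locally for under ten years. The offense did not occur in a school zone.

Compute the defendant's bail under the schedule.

Base amounts from the schedule: felony vandalism $26800; vehicular manslaughter $306000; kidnapping $172000.
Stacking rule: sum of all bases. $26800 + $306000 + $172000 = $504800.
No adjustment factors apply to this defendant.
$504800 is at or above the $2000 minimum.

$504800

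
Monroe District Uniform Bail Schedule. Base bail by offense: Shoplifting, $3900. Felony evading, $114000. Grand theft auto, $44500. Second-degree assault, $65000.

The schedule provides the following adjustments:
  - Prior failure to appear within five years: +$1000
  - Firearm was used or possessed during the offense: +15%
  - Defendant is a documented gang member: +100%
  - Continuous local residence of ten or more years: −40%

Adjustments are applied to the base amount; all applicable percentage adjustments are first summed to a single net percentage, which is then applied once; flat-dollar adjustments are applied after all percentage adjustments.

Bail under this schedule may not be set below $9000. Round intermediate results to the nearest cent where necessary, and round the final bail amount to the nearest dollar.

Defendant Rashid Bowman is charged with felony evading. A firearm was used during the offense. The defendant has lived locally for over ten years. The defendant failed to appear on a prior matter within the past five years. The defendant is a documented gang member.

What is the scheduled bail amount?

$200500

Base amounts from the schedule: felony evading $114000.
Single charge. Combined base = $114000.
Net percentage adjustment: +15% +100% −40% = +75%. $114000 × 1.75 = $199500.
Prior failure to appear within five years (+$1000 flat): $199500 + $1000 = $200500.
$200500 is at or above the $9000 minimum.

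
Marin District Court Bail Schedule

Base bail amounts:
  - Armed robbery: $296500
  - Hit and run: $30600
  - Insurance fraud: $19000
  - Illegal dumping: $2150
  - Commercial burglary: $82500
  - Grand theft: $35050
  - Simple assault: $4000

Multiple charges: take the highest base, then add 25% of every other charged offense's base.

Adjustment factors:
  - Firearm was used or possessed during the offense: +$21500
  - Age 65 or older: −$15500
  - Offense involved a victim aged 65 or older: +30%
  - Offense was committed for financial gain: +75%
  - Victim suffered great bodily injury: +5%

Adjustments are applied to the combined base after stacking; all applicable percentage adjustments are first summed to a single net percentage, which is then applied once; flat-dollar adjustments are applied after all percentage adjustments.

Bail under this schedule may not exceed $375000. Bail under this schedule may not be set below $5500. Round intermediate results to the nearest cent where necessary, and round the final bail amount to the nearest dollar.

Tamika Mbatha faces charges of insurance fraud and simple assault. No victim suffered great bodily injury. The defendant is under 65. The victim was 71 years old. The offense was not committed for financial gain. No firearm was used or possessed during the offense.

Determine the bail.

$26000

Base amounts from the schedule: insurance fraud $19000; simple assault $4000.
Stacking rule: highest base plus 25% of each additional charge. Highest is insurance fraud at $19000. Additional: $4000 × 25% = $1000. Combined base = $19000 + $1000 = $20000.
Offense involved a victim aged 65 or older (+30%): $20000 × 1.3 = $26000.
$26000 is within the $375000 maximum.
$26000 is at or above the $5500 minimum.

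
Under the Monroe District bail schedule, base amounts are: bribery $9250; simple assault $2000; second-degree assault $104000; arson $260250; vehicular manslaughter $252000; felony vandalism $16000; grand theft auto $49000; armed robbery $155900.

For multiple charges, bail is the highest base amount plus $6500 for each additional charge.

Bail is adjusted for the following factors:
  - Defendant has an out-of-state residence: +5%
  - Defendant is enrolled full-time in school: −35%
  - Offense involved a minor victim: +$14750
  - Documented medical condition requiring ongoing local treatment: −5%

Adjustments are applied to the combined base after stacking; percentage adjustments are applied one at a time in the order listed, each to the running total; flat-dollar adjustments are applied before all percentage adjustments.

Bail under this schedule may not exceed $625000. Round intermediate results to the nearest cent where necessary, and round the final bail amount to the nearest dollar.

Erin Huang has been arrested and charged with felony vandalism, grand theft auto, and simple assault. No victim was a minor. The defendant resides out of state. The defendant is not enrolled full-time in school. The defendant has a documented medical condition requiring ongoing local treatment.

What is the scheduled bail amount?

Base amounts from the schedule: felony vandalism $16000; grand theft auto $49000; simple assault $2000.
Stacking rule: highest base plus $6500 per additional charge. Highest is grand theft auto at $49000; 2 additional charges → +$13000. Combined base = $62000.
Defendant has an out-of-state residence (+5%): $62000 × 1.05 = $65100.
Documented medical condition requiring ongoing local treatment (−5%): $65100 × 0.95 = $61845.
$61845 is within the $625000 maximum.

$61845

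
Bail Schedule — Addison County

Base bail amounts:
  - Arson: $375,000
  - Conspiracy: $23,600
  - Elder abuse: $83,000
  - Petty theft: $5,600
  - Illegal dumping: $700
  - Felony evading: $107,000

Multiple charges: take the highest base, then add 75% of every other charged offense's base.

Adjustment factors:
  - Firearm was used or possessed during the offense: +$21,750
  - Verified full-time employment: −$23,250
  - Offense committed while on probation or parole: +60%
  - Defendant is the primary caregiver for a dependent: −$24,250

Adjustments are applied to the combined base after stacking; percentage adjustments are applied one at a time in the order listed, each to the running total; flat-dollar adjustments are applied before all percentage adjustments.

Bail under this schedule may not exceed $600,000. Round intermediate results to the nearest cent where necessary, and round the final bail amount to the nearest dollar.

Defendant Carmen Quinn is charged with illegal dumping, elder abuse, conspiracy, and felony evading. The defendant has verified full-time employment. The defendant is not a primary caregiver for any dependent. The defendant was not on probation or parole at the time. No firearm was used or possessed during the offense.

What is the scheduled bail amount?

$164,225

Base amounts from the schedule: illegal dumping $700; elder abuse $83,000; conspiracy $23,600; felony evading $107,000.
Stacking rule: highest base plus 75% of each additional charge. Highest is felony evading at $107,000. Additional: $700 × 75% = $525; $83,000 × 75% = $62,250; $23,600 × 75% = $17,700. Combined base = $107,000 + $80,475 = $187,475.
Verified full-time employment (−$23,250 flat): $187,475 − $23,250 = $164,225.
$164,225 is within the $600,000 maximum.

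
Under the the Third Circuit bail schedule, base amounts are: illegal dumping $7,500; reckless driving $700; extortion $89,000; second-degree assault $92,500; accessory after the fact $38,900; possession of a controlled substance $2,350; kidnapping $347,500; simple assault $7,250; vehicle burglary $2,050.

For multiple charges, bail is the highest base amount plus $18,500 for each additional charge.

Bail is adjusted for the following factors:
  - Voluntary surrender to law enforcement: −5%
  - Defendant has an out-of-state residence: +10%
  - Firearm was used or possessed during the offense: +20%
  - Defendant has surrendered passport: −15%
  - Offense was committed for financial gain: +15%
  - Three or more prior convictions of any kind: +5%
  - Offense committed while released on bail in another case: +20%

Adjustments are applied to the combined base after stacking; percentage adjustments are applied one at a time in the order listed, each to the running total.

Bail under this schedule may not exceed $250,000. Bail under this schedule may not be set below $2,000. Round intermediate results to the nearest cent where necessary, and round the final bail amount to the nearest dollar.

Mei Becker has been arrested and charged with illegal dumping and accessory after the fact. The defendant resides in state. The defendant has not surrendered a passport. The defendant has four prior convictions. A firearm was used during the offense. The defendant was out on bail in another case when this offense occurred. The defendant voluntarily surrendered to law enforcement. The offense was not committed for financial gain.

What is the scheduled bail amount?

$82,449

Base amounts from the schedule: illegal dumping $7,500; accessory after the fact $38,900.
Stacking rule: highest base plus $18,500 per additional charge. Highest is accessory after the fact at $38,900; 1 additional charge → +$18,500. Combined base = $57,400.
Voluntary surrender to law enforcement (−5%): $57,400 × 0.95 = $54,530.
Firearm was used or possessed during the offense (+20%): $54,530 × 1.2 = $65,436.
Three or more prior convictions of any kind (+5%): $65,436 × 1.05 = $68,707.80.
Offense committed while released on bail in another case (+20%): $68,707.80 × 1.2 = $82,449.36.
$82,449.36 is within the $250,000 maximum.
$82,449.36 is at or above the $2,000 minimum.
Rounded to the nearest dollar: $82,449.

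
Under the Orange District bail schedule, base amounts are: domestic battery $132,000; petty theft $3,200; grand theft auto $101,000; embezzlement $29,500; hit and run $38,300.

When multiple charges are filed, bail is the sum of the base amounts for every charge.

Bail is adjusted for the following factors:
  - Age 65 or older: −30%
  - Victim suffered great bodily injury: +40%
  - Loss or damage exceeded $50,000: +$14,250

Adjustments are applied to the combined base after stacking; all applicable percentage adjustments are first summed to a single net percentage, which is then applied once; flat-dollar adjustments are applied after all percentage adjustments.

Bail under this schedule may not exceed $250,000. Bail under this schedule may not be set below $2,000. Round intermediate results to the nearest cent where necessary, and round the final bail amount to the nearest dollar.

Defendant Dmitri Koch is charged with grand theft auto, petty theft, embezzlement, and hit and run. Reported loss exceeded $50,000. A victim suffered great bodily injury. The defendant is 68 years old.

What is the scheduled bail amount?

$203,450

Base amounts from the schedule: grand theft auto $101,000; petty theft $3,200; embezzlement $29,500; hit and run $38,300.
Stacking rule: sum of all bases. $101,000 + $3,200 + $29,500 + $38,300 = $172,000.
Net percentage adjustment: −30% +40% = +10%. $172,000 × 1.1 = $189,200.
Loss or damage exceeded $50,000 (+$14,250 flat): $189,200 + $14,250 = $203,450.
$203,450 is within the $250,000 maximum.
$203,450 is at or above the $2,000 minimum.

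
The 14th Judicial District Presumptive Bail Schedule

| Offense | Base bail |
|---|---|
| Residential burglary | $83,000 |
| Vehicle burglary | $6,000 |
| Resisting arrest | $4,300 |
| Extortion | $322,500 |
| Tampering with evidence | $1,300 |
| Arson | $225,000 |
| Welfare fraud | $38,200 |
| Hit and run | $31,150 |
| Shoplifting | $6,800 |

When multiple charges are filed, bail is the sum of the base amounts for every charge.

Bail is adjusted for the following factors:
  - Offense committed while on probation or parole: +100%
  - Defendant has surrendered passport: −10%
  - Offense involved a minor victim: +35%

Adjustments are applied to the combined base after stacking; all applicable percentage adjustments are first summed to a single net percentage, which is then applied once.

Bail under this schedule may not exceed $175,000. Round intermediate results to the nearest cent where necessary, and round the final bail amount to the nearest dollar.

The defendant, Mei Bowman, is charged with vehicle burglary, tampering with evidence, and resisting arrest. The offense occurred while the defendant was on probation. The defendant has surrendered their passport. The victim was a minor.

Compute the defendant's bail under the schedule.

$26,100

Base amounts from the schedule: vehicle burglary $6,000; tampering with evidence $1,300; resisting arrest $4,300.
Stacking rule: sum of all bases. $6,000 + $1,300 + $4,300 = $11,600.
Net percentage adjustment: +100% −10% +35% = +125%. $11,600 × 2.25 = $26,100.
$26,100 is within the $175,000 maximum.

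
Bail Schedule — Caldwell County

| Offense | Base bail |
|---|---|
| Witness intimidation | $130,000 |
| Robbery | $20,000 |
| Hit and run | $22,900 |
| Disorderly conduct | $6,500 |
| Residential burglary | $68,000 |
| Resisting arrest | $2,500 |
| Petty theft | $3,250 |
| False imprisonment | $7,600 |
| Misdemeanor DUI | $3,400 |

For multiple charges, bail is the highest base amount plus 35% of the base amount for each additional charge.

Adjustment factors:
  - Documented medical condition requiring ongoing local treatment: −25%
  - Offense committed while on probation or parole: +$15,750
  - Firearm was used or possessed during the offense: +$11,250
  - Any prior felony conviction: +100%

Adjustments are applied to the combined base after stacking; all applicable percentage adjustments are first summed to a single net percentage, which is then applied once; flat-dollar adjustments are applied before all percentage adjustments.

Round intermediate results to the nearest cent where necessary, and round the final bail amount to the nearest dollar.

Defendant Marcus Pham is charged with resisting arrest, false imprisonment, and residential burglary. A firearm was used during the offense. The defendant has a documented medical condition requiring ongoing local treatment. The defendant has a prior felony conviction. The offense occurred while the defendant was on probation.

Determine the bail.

Base amounts from the schedule: resisting arrest $2,500; false imprisonment $7,600; residential burglary $68,000.
Stacking rule: highest base plus 35% of each additional charge. Highest is residential burglary at $68,000. Additional: $2,500 × 35% = $875; $7,600 × 35% = $2,660. Combined base = $68,000 + $3,535 = $71,535.
Offense committed while on probation or parole (+$15,750 flat): $71,535 + $15,750 = $87,285.
Firearm was used or possessed during the offense (+$11,250 flat): $87,285 + $11,250 = $98,535.
Net percentage adjustment: −25% +100% = +75%. $98,535 × 1.75 = $172,436.25.
Rounded to the nearest dollar: $172,436.

$172,436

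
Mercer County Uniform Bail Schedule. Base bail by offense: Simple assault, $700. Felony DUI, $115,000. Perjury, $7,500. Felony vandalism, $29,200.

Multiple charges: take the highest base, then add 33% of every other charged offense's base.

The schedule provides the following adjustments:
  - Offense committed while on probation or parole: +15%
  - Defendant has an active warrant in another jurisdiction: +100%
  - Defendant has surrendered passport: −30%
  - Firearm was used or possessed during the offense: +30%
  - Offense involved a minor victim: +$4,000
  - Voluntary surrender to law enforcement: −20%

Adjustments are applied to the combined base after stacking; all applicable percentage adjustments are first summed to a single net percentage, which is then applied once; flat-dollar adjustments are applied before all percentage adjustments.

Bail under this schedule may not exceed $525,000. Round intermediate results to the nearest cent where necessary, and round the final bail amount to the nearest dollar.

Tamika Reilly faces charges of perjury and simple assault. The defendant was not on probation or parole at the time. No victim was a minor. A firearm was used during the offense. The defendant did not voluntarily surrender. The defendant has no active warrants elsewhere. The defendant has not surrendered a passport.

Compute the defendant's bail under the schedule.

$10,050

Base amounts from the schedule: perjury $7,500; simple assault $700.
Stacking rule: highest base plus 33% of each additional charge. Highest is perjury at $7,500. Additional: $700 × 33% = $231. Combined base = $7,500 + $231 = $7,731.
Firearm was used or possessed during the offense (+30%): $7,731 × 1.3 = $10,050.30.
$10,050.30 is within the $525,000 maximum.
Rounded to the nearest dollar: $10,050.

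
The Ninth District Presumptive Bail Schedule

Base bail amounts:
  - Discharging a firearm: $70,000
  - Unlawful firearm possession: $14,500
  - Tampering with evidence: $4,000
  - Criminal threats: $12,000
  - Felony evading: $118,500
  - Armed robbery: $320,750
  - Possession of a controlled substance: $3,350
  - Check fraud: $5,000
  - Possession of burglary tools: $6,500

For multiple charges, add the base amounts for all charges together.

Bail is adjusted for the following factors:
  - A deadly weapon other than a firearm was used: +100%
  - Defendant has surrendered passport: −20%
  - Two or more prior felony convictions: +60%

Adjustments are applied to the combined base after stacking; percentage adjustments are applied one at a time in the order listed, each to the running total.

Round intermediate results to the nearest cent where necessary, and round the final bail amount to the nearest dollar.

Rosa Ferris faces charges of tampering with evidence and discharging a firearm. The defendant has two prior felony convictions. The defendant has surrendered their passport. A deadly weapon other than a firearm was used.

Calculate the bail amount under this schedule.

Base amounts from the schedule: tampering with evidence $4,000; discharging a firearm $70,000.
Stacking rule: sum of all bases. $4,000 + $70,000 = $74,000.
A deadly weapon other than a firearm was used (+100%): $74,000 × 2 = $148,000.
Defendant has surrendered passport (−20%): $148,000 × 0.8 = $118,400.
Two or more prior felony convictions (+60%): $118,400 × 1.6 = $189,440.

$189,440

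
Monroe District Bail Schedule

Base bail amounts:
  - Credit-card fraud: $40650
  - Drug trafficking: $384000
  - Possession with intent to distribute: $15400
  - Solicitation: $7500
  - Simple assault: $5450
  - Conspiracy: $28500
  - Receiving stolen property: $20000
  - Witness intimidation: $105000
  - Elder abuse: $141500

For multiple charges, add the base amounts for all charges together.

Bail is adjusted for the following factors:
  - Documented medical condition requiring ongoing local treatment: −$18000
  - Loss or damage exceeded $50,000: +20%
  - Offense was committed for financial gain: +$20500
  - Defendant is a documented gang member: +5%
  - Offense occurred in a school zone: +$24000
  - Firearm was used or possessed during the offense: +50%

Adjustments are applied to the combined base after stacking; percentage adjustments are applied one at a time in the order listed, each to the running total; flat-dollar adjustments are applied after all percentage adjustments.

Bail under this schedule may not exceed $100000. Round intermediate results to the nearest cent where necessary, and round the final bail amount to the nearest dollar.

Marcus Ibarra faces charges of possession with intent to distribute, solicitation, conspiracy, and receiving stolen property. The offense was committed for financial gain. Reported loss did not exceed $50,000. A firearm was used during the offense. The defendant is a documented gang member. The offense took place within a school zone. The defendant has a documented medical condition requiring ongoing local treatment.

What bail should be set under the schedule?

$100000

Base amounts from the schedule: possession with intent to distribute $15400; solicitation $7500; conspiracy $28500; receiving stolen property $20000.
Stacking rule: sum of all bases. $15400 + $7500 + $28500 + $20000 = $71400.
Defendant is a documented gang member (+5%): $71400 × 1.05 = $74970.
Firearm was used or possessed during the offense (+50%): $74970 × 1.5 = $112455.
Documented medical condition requiring ongoing local treatment (−$18000 flat): $112455 − $18000 = $94455.
Offense was committed for financial gain (+$20500 flat): $94455 + $20500 = $114955.
Offense occurred in a school zone (+$24000 flat): $114955 + $24000 = $138955.
Result $138955 exceeds the maximum of $100000; bail is capped at $100000.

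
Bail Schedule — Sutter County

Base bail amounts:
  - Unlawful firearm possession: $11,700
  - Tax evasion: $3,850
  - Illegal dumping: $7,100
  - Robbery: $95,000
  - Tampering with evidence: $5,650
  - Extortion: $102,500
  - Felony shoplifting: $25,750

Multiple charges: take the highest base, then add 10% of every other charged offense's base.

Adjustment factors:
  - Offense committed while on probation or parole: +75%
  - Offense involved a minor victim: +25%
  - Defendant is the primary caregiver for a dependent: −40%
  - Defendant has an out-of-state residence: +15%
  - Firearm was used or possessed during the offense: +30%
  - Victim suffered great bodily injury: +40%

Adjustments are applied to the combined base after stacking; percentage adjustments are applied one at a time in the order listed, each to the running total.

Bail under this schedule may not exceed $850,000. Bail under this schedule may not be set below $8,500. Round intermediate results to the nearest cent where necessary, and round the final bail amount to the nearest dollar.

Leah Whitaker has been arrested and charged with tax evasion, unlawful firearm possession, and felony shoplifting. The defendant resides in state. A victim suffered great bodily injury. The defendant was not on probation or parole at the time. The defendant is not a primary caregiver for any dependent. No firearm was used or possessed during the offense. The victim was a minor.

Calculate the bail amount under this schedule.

Base amounts from the schedule: tax evasion $3,850; unlawful firearm possession $11,700; felony shoplifting $25,750.
Stacking rule: highest base plus 10% of each additional charge. Highest is felony shoplifting at $25,750. Additional: $3,850 × 10% = $385; $11,700 × 10% = $1,170. Combined base = $25,750 + $1,555 = $27,305.
Offense involved a minor victim (+25%): $27,305 × 1.25 = $34,131.25.
Victim suffered great bodily injury (+40%): $34,131.25 × 1.4 = $47,783.75.
$47,783.75 is within the $850,000 maximum.
$47,783.75 is at or above the $8,500 minimum.
Rounded to the nearest dollar: $47,784.

$47,784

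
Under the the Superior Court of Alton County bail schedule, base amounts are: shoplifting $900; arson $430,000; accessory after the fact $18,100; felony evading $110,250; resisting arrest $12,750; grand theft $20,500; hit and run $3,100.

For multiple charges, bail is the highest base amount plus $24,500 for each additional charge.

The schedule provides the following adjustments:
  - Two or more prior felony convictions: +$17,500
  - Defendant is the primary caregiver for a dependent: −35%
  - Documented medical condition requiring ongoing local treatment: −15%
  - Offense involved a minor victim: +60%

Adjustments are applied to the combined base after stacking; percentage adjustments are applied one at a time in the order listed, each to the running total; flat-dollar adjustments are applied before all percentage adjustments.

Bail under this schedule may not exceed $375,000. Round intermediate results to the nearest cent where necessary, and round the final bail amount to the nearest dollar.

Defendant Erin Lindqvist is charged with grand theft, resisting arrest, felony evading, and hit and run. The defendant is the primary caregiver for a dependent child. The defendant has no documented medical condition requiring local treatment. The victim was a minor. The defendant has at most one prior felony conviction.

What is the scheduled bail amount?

$191,100

Base amounts from the schedule: grand theft $20,500; resisting arrest $12,750; felony evading $110,250; hit and run $3,100.
Stacking rule: highest base plus $24,500 per additional charge. Highest is felony evading at $110,250; 3 additional charges → +$73,500. Combined base = $183,750.
Defendant is the primary caregiver for a dependent (−35%): $183,750 × 0.65 = $119,437.50.
Offense involved a minor victim (+60%): $119,437.50 × 1.6 = $191,100.
$191,100 is within the $375,000 maximum.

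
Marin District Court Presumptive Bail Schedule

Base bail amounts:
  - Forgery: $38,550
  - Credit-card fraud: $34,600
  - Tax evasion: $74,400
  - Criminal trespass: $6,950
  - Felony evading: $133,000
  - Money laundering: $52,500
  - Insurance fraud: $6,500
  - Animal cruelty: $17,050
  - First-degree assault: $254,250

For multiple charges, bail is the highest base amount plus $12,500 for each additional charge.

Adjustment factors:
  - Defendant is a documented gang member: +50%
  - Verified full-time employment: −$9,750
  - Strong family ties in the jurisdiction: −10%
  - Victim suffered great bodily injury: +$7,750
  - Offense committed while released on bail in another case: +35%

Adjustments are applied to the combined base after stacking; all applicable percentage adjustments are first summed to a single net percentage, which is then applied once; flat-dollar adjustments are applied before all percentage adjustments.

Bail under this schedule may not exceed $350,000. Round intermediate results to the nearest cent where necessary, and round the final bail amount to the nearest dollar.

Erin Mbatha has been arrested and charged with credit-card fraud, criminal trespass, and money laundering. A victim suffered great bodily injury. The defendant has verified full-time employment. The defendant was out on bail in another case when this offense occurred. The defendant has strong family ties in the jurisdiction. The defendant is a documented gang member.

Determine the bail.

$132,125

Base amounts from the schedule: credit-card fraud $34,600; criminal trespass $6,950; money laundering $52,500.
Stacking rule: highest base plus $12,500 per additional charge. Highest is money laundering at $52,500; 2 additional charges → +$25,000. Combined base = $77,500.
Verified full-time employment (−$9,750 flat): $77,500 − $9,750 = $67,750.
Victim suffered great bodily injury (+$7,750 flat): $67,750 + $7,750 = $75,500.
Net percentage adjustment: +50% −10% +35% = +75%. $75,500 × 1.75 = $132,125.
$132,125 is within the $350,000 maximum.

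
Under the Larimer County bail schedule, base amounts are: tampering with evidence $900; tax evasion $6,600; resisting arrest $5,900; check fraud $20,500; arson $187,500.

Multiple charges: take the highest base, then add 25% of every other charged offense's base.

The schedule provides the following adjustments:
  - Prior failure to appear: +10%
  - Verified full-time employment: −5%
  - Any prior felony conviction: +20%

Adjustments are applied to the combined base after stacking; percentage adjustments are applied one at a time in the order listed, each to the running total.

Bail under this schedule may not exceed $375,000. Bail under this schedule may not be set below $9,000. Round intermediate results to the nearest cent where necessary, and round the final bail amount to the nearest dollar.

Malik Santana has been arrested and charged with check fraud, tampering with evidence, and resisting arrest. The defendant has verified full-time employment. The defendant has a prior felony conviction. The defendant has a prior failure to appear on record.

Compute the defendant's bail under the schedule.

$27,839

Base amounts from the schedule: check fraud $20,500; tampering with evidence $900; resisting arrest $5,900.
Stacking rule: highest base plus 25% of each additional charge. Highest is check fraud at $20,500. Additional: $900 × 25% = $225; $5,900 × 25% = $1,475. Combined base = $20,500 + $1,700 = $22,200.
Prior failure to appear (+10%): $22,200 × 1.1 = $24,420.
Verified full-time employment (−5%): $24,420 × 0.95 = $23,199.
Any prior felony conviction (+20%): $23,199 × 1.2 = $27,838.80.
$27,838.80 is within the $375,000 maximum.
$27,838.80 is at or above the $9,000 minimum.
Rounded to the nearest dollar: $27,839.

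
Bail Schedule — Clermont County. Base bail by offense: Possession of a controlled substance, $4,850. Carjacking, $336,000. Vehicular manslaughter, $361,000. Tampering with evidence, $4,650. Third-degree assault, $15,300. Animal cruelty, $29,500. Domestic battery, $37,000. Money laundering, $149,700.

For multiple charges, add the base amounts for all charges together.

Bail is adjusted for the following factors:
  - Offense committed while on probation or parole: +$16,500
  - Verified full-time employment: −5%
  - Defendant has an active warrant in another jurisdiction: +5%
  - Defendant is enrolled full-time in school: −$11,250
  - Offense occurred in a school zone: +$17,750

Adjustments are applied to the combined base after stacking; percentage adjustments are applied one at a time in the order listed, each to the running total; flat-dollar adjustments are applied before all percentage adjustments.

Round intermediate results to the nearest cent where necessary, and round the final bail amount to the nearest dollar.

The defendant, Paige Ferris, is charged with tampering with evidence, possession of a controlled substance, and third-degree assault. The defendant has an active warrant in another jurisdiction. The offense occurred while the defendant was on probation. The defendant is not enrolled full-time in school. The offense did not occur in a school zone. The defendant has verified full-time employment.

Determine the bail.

$41,197

Base amounts from the schedule: tampering with evidence $4,650; possession of a controlled substance $4,850; third-degree assault $15,300.
Stacking rule: sum of all bases. $4,650 + $4,850 + $15,300 = $24,800.
Offense committed while on probation or parole (+$16,500 flat): $24,800 + $16,500 = $41,300.
Verified full-time employment (−5%): $41,300 × 0.95 = $39,235.
Defendant has an active warrant in another jurisdiction (+5%): $39,235 × 1.05 = $41,196.75.
Rounded to the nearest dollar: $41,197.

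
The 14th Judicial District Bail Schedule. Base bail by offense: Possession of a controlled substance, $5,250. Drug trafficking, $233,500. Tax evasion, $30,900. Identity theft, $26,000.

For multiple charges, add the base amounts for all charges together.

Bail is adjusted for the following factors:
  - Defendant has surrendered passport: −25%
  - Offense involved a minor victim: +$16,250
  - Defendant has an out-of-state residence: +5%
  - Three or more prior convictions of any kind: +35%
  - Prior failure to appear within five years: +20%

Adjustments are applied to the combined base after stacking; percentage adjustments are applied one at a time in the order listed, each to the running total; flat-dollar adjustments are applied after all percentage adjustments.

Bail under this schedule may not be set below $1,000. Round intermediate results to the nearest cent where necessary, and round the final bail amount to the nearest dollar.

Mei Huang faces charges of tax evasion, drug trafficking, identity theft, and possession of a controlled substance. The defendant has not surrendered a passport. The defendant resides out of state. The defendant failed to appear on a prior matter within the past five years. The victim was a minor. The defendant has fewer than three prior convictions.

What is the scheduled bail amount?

Base amounts from the schedule: tax evasion $30,900; drug trafficking $233,500; identity theft $26,000; possession of a controlled substance $5,250.
Stacking rule: sum of all bases. $30,900 + $233,500 + $26,000 + $5,250 = $295,650.
Defendant has an out-of-state residence (+5%): $295,650 × 1.05 = $310,432.50.
Prior failure to appear within five years (+20%): $310,432.50 × 1.2 = $372,519.
Offense involved a minor victim (+$16,250 flat): $372,519 + $16,250 = $388,769.
$388,769 is at or above the $1,000 minimum.

$388,769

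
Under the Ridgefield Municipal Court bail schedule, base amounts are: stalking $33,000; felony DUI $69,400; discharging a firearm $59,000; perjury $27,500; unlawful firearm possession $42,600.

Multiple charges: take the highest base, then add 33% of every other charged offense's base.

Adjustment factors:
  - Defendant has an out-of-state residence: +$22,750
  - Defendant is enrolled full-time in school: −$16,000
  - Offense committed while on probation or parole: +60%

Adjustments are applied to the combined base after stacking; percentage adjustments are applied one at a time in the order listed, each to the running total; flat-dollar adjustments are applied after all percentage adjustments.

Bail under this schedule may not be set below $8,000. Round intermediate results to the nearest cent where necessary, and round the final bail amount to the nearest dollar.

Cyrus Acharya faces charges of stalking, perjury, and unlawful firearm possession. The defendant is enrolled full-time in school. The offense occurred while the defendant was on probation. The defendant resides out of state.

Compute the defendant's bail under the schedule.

Base amounts from the schedule: stalking $33,000; perjury $27,500; unlawful firearm possession $42,600.
Stacking rule: highest base plus 33% of each additional charge. Highest is unlawful firearm possession at $42,600. Additional: $33,000 × 33% = $10,890; $27,500 × 33% = $9,075. Combined base = $42,600 + $19,965 = $62,565.
Offense committed while on probation or parole (+60%): $62,565 × 1.6 = $100,104.
Defendant has an out-of-state residence (+$22,750 flat): $100,104 + $22,750 = $122,854.
Defendant is enrolled full-time in school (−$16,000 flat): $122,854 − $16,000 = $106,854.
$106,854 is at or above the $8,000 minimum.

$106,854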